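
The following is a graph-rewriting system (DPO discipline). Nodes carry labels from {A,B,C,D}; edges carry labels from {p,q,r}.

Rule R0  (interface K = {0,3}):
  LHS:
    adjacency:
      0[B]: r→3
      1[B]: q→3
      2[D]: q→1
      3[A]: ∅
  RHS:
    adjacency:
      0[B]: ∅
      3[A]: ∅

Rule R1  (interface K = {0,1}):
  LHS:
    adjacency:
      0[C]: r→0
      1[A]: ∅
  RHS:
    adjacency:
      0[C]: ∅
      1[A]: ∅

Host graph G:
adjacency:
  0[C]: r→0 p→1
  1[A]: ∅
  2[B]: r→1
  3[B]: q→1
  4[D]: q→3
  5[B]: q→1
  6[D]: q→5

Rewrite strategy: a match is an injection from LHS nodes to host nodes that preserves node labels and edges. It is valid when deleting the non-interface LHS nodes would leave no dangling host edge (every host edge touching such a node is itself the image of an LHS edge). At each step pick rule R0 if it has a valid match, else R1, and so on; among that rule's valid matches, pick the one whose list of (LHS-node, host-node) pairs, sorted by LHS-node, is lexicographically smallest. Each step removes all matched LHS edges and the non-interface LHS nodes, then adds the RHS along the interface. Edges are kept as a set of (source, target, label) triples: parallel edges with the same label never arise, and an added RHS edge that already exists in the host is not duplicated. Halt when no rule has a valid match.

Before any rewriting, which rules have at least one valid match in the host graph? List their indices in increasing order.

Answer: [R0,R1]

Rewrite trace:
R0: 2 valid matches — {0↦2, 1↦3, 2↦4, 3↦1}, {0↦2, 1↦5, 2↦6, 3↦1}
R1: 1 valid match — {0↦0, 1↦1}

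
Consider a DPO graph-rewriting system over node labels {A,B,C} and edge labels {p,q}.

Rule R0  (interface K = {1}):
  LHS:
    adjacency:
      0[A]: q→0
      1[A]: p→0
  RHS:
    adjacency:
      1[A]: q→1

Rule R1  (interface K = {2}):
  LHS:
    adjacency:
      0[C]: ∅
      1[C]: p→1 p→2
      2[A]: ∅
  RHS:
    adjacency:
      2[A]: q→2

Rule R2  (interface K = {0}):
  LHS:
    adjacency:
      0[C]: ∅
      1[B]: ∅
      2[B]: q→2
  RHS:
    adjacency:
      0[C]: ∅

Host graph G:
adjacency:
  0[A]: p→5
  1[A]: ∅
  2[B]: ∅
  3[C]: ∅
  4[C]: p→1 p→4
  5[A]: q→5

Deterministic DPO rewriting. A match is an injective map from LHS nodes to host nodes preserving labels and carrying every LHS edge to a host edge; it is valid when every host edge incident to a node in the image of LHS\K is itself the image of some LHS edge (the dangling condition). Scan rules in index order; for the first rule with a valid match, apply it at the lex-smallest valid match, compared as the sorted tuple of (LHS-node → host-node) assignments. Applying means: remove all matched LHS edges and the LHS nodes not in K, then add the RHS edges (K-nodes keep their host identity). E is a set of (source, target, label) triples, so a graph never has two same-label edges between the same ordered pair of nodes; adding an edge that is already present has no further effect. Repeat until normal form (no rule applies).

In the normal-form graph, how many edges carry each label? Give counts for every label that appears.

Answer: q:2

Rewrite trace:
initial: |V|=6 |E|=4  E = 0-p->5 4-p->1 4-p->4 5-q->5
step 1: apply R0 at {0↦5, 1↦0}  → |V|=5 |E|=3  E = 0-q->0 4-p->1 4-p->4
step 2: apply R1 at {0↦3, 1↦4, 2↦1}  → |V|=3 |E|=2  E = 0-q->0 1-q->1
normal form: no rule applies after step 2
NF edges: [(0, 0, 'q'), (1, 1, 'q')]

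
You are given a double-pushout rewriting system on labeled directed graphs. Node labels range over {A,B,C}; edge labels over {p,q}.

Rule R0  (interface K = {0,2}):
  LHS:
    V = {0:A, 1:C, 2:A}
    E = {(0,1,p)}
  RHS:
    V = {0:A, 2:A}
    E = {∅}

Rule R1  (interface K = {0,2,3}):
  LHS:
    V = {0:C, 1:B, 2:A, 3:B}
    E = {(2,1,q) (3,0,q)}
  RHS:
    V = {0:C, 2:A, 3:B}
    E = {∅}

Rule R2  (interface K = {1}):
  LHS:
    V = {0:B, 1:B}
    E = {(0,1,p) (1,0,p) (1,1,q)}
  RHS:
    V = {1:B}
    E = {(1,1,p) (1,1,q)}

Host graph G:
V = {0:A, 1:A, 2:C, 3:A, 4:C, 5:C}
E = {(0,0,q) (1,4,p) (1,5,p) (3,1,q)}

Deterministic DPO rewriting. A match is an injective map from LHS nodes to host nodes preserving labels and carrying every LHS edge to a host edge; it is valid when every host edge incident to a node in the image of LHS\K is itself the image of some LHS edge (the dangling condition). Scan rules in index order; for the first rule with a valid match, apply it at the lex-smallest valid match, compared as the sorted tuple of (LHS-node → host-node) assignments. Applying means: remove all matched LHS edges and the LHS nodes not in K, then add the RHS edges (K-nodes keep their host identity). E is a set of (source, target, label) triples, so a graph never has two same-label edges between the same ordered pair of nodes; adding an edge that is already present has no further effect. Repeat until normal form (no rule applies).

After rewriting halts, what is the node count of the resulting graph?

start.  V:6 E:4  edges: 0-q->0 1-p->4 1-p->5 3-q->1
1. fire R0 via {0↦1, 1↦4, 2↦0}  →  V:5 E:3  edges: 0-q->0 1-p->5 3-q->1
2. fire R0 via {0↦1, 1↦5, 2↦0}  →  V:4 E:2  edges: 0-q->0 3-q->1
normal form: no rule applies after step 2
NF nodes: {0:A, 1:A, 2:C, 3:A}

Answer: 4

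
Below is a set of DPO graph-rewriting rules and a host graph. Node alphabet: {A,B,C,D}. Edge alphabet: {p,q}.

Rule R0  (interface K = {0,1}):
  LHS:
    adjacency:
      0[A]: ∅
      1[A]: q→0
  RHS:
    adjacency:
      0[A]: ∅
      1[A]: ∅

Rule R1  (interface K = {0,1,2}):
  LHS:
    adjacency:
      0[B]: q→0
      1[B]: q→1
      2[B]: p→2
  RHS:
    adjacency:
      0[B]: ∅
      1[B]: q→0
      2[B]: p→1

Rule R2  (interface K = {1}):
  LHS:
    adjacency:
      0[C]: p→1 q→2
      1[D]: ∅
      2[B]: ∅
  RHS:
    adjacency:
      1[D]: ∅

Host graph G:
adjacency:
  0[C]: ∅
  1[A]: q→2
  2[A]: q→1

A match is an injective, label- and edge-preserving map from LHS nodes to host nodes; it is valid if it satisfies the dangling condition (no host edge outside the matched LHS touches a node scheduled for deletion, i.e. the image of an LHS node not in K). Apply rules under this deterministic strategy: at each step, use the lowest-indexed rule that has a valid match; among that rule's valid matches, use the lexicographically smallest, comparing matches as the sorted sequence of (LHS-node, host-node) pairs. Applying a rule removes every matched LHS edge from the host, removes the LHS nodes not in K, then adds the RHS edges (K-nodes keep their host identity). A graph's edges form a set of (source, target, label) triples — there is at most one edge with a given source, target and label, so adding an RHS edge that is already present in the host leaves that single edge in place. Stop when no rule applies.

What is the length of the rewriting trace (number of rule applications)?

start.  V:3 E:2  edges: 1-q->2 2-q->1
1. fire R0 via {0↦1, 1↦2}  →  V:3 E:1  edges: 1-q->2
2. fire R0 via {0↦2, 1↦1}  →  V:3 E:0  edges: ∅
normal form: no rule applies after step 2

Answer: 2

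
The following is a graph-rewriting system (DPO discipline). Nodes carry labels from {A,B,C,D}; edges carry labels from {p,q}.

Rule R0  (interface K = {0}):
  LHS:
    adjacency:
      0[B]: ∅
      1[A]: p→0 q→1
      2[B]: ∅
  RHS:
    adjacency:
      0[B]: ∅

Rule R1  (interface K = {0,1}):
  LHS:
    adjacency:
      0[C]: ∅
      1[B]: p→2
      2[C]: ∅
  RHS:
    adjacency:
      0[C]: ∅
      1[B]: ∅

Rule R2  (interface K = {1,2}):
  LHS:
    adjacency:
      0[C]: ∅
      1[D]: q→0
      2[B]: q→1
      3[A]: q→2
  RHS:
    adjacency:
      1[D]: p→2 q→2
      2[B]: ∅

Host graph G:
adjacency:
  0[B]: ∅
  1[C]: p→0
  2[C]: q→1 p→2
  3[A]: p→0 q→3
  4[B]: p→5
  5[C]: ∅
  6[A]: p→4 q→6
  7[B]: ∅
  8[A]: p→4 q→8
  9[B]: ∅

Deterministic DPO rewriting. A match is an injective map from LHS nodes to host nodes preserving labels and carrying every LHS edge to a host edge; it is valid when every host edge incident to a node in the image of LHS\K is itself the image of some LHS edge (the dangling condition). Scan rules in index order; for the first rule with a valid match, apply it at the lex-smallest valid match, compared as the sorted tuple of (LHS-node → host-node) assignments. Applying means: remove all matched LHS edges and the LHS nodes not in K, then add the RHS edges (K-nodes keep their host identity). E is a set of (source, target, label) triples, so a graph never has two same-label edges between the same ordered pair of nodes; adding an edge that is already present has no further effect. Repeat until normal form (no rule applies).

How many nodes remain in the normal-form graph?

initial: |V|=10 |E|=10  E = 1-p->0 2-q->1 2-p->2 3-p->0 3-q->3 4-p->5 6-p->4 6-q->6 8-p->4 8-q->8
step 1: apply R0 at {0↦0, 1↦3, 2↦7}  → |V|=8 |E|=8  E = 1-p->0 2-q->1 2-p->2 4-p->5 6-p->4 6-q->6 8-p->4 8-q->8
step 2: apply R0 at {0↦4, 1↦6, 2↦9}  → |V|=6 |E|=6  E = 1-p->0 2-q->1 2-p->2 4-p->5 8-p->4 8-q->8
step 3: apply R1 at {0↦1, 1↦4, 2↦5}  → |V|=5 |E|=5  E = 1-p->0 2-q->1 2-p->2 8-p->4 8-q->8
halt: no rule applies after step 3
NF nodes: {0:B, 1:C, 2:C, 4:B, 8:A}

Answer: 5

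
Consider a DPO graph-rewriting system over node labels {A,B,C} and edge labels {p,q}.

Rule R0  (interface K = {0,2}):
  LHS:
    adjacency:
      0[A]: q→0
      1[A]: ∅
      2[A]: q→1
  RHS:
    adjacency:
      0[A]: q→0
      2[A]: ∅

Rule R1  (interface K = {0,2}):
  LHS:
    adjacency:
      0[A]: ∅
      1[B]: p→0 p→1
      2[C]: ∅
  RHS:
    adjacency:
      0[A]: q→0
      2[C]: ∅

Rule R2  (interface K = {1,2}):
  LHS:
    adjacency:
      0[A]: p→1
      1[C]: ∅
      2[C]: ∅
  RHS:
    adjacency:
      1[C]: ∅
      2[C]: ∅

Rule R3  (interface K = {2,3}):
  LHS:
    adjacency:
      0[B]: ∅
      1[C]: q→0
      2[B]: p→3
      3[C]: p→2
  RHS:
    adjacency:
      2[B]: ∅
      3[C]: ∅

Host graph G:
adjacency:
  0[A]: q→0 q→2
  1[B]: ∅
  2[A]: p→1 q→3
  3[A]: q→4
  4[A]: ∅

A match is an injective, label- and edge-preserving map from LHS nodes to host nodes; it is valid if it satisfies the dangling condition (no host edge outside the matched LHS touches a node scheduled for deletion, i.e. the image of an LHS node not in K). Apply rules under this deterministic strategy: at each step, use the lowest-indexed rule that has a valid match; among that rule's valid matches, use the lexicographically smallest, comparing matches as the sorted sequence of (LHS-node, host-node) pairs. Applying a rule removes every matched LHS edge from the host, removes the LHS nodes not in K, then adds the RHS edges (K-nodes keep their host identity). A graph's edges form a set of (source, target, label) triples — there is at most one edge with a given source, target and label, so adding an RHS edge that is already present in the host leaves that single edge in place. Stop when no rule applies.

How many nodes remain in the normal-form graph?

start.  V:5 E:5  edges: 0-q->0 0-q->2 2-p->1 2-q->3 3-q->4
1. fire R0 via {0↦0, 1↦4, 2↦3}  →  V:4 E:4  edges: 0-q->0 0-q->2 2-p->1 2-q->3
2. fire R0 via {0↦0, 1↦3, 2↦2}  →  V:3 E:3  edges: 0-q->0 0-q->2 2-p->1
final graph: no rule applies after step 2
NF nodes: {0:A, 1:B, 2:A}

Answer: 3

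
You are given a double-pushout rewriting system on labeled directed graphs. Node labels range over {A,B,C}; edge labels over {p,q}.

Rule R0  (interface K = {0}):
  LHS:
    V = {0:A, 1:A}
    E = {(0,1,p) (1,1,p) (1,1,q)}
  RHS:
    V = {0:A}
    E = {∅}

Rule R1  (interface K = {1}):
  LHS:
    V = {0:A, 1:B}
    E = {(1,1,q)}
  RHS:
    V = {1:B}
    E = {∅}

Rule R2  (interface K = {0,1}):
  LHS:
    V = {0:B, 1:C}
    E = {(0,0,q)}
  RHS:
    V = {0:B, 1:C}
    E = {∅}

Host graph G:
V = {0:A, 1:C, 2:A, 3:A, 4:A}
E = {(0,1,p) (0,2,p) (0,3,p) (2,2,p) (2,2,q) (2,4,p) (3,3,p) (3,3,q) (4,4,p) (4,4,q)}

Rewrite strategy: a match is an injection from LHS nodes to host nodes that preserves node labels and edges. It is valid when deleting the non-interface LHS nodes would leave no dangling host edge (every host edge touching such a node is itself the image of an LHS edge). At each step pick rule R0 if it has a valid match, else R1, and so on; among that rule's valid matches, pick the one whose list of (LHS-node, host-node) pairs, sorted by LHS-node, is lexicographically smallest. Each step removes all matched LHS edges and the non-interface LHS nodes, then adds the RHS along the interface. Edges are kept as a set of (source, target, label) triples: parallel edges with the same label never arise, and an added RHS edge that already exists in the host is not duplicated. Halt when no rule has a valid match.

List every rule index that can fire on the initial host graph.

R0: 2 valid matches — {0↦0, 1↦3}, {0↦2, 1↦4}
R1: no valid match — LHS pattern not found
R2: no valid match — LHS pattern not found

Answer: [R0]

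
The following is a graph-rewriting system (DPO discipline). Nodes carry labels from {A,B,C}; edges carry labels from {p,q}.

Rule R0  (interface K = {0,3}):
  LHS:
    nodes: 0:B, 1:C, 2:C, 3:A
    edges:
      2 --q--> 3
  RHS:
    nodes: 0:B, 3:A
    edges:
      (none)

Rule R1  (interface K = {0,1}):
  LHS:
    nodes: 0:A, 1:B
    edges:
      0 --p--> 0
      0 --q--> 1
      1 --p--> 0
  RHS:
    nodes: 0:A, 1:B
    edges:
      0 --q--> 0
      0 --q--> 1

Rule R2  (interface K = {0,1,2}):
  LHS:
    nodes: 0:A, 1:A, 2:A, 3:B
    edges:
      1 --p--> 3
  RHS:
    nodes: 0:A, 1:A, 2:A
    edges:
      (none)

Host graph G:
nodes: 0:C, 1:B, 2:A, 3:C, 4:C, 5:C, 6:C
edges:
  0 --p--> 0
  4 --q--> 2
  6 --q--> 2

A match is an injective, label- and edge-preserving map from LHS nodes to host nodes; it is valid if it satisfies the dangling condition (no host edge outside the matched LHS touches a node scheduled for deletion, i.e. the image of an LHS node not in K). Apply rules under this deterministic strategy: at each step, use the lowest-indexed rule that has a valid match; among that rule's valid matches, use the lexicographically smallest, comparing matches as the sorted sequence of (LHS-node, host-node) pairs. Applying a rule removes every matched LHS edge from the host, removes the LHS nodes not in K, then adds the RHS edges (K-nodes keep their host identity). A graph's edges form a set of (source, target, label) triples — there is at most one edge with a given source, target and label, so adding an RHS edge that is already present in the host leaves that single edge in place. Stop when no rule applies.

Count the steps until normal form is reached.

[0] host  ⇒  7 nodes, 3 edges  {0-p->0 4-q->2 6-q->2}
[1] R0 @ {0↦1, 1↦3, 2↦4, 3↦2}  ⇒  5 nodes, 2 edges  {0-p->0 6-q->2}
[2] R0 @ {0↦1, 1↦5, 2↦6, 3↦2}  ⇒  3 nodes, 1 edges  {0-p->0}
final graph: no rule applies after step 2

Answer: 2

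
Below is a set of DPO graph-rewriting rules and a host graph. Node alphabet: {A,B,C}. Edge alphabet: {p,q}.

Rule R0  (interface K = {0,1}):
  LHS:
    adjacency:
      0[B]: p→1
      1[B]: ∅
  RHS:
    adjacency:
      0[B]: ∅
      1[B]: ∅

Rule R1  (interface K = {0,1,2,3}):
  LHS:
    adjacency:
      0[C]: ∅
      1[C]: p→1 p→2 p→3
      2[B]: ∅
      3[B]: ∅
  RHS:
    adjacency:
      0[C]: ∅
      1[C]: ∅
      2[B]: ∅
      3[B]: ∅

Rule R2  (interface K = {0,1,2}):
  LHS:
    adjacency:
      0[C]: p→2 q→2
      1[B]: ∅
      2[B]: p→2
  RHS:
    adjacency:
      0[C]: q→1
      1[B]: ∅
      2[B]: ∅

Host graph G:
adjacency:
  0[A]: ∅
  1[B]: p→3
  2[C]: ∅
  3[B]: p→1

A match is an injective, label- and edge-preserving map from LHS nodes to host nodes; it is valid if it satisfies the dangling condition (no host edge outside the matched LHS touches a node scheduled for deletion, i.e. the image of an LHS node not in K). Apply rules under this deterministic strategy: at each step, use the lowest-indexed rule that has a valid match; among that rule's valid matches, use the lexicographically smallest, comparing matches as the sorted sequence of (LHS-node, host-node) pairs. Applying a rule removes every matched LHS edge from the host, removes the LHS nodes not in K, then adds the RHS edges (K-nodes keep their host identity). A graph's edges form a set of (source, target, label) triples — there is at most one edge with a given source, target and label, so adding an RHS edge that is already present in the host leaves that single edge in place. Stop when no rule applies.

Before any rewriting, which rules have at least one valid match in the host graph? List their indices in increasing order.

R0: 2 valid matches — {0↦1, 1↦3}, {0↦3, 1↦1}
R1: no valid match — LHS pattern not found
R2: no valid match — LHS pattern not found

Answer: [R0]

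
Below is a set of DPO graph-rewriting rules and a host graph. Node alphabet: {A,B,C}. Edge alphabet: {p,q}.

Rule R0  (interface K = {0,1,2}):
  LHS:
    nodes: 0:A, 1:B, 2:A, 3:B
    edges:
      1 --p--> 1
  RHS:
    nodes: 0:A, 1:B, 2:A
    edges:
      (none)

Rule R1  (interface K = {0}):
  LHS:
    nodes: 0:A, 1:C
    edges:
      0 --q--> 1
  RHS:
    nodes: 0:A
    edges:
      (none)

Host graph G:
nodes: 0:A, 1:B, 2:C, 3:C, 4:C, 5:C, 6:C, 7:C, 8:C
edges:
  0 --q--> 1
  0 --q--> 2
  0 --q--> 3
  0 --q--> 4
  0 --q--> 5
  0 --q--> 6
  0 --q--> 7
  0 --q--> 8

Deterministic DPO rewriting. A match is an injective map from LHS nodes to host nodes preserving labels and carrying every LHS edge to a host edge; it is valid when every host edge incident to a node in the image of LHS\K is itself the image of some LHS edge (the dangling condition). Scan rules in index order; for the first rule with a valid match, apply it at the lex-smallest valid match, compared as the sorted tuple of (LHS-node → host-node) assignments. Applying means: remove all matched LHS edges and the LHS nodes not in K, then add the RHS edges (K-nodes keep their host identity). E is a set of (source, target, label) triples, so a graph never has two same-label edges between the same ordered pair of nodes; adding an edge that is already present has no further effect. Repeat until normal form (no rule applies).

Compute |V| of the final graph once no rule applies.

Answer: 2

Steps:
[0] host  ⇒  9 nodes, 8 edges  {0-q->1 0-q->2 0-q->3 0-q->4 0-q->5 0-q->6 0-q->7 0-q->8}
[1] R1 @ {0↦0, 1↦2}  ⇒  8 nodes, 7 edges  {0-q->1 0-q->3 0-q->4 0-q->5 0-q->6 0-q->7 0-q->8}
[2] R1 @ {0↦0, 1↦3}  ⇒  7 nodes, 6 edges  {0-q->1 0-q->4 0-q->5 0-q->6 0-q->7 0-q->8}
[3] R1 @ {0↦0, 1↦4}  ⇒  6 nodes, 5 edges  {0-q->1 0-q->5 0-q->6 0-q->7 0-q->8}
[4] R1 @ {0↦0, 1↦5}  ⇒  5 nodes, 4 edges  {0-q->1 0-q->6 0-q->7 0-q->8}
[5] R1 @ {0↦0, 1↦6}  ⇒  4 nodes, 3 edges  {0-q->1 0-q->7 0-q->8}
[6] R1 @ {0↦0, 1↦7}  ⇒  3 nodes, 2 edges  {0-q->1 0-q->8}
[7] R1 @ {0↦0, 1↦8}  ⇒  2 nodes, 1 edges  {0-q->1}
final graph: no rule applies after step 7
NF nodes: {0:A, 1:B}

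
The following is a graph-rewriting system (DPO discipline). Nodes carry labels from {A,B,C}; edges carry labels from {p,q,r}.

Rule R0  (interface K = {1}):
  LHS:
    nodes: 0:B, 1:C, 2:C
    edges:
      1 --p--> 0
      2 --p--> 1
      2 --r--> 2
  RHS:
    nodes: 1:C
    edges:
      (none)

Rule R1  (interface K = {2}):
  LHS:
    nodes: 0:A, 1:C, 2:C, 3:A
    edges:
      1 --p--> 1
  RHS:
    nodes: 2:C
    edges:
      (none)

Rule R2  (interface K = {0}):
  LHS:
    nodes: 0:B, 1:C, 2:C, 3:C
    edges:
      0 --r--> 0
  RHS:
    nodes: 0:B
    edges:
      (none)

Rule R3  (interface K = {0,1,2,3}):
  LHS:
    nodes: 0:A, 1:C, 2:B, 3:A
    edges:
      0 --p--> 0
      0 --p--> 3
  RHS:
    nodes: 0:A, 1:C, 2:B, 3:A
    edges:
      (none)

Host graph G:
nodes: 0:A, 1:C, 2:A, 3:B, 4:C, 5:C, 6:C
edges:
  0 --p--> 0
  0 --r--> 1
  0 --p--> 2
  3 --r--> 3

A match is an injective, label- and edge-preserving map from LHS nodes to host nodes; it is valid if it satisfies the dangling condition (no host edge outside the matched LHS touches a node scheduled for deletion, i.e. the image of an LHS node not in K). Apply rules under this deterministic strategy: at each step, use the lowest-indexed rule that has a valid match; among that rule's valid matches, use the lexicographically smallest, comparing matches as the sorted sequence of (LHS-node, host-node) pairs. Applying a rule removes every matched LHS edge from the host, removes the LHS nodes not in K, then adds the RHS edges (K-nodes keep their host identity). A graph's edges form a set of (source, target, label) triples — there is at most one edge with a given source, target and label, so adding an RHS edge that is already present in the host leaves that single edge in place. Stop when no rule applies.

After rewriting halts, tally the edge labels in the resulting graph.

start.  V:7 E:4  edges: 0-p->0 0-r->1 0-p->2 3-r->3
1. fire R2 via {0↦3, 1↦4, 2↦5, 3↦6}  →  V:4 E:3  edges: 0-p->0 0-r->1 0-p->2
2. fire R3 via {0↦0, 1↦1, 2↦3, 3↦2}  →  V:4 E:1  edges: 0-r->1
normal form: no rule applies after step 2
NF edges: [(0, 1, 'r')]

Answer: r:1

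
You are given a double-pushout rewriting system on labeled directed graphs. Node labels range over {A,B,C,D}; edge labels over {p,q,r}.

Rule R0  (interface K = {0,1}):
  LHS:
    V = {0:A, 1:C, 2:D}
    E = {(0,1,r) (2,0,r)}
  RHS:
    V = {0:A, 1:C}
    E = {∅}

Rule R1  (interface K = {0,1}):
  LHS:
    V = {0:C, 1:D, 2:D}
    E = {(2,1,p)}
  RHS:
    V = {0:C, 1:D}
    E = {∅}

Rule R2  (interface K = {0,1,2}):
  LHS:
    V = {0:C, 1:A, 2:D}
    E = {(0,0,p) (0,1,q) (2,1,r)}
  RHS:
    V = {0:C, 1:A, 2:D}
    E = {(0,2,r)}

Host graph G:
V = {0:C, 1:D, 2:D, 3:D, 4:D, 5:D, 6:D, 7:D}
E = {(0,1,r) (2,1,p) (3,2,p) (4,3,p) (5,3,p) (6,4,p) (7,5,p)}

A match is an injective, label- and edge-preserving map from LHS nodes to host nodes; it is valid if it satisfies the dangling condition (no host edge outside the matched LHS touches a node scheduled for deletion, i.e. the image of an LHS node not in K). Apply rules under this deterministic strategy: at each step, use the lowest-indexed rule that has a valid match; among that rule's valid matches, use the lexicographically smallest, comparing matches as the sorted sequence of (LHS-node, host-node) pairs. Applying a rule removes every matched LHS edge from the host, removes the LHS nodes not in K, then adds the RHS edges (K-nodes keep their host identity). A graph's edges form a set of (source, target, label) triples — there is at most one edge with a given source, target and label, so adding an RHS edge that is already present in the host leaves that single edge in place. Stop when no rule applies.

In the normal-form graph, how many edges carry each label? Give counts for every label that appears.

Answer: r:1

Rewrite trace:
start.  V:8 E:7  edges: 0-r->1 2-p->1 3-p->2 4-p->3 5-p->3 6-p->4 7-p->5
1. fire R1 via {0↦0, 1↦4, 2↦6}  →  V:7 E:6  edges: 0-r->1 2-p->1 3-p->2 4-p->3 5-p->3 7-p->5
2. fire R1 via {0↦0, 1↦3, 2↦4}  →  V:6 E:5  edges: 0-r->1 2-p->1 3-p->2 5-p->3 7-p->5
3. fire R1 via {0↦0, 1↦5, 2↦7}  →  V:5 E:4  edges: 0-r->1 2-p->1 3-p->2 5-p->3
4. fire R1 via {0↦0, 1↦3, 2↦5}  →  V:4 E:3  edges: 0-r->1 2-p->1 3-p->2
5. fire R1 via {0↦0, 1↦2, 2↦3}  →  V:3 E:2  edges: 0-r->1 2-p->1
6. fire R1 via {0↦0, 1↦1, 2↦2}  →  V:2 E:1  edges: 0-r->1
halt: no rule applies after step 6
NF edges: [(0, 1, 'r')]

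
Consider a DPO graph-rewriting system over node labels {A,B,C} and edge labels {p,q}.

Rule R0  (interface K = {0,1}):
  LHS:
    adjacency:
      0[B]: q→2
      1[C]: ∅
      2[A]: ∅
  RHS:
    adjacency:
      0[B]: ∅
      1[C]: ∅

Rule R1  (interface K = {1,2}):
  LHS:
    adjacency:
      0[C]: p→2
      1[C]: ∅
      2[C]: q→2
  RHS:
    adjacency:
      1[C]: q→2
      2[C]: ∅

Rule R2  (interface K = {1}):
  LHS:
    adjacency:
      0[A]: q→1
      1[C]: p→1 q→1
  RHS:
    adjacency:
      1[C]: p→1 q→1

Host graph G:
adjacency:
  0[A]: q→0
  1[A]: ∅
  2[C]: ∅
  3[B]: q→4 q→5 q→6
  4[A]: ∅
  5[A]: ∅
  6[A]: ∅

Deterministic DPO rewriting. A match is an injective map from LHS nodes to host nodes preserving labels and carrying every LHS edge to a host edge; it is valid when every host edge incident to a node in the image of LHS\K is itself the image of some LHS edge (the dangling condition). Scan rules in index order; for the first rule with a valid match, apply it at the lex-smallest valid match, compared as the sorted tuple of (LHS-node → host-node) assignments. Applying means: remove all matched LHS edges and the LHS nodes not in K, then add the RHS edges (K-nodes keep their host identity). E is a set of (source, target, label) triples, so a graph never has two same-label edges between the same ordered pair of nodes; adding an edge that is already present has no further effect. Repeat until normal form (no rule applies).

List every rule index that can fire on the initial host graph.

Answer: [R0]

Rewrite trace:
R0: 3 valid matches — {0↦3, 1↦2, 2↦4}, {0↦3, 1↦2, 2↦5}, {0↦3, 1↦2, 2↦6}
R1: no valid match — LHS pattern not found
R2: no valid match — LHS pattern not found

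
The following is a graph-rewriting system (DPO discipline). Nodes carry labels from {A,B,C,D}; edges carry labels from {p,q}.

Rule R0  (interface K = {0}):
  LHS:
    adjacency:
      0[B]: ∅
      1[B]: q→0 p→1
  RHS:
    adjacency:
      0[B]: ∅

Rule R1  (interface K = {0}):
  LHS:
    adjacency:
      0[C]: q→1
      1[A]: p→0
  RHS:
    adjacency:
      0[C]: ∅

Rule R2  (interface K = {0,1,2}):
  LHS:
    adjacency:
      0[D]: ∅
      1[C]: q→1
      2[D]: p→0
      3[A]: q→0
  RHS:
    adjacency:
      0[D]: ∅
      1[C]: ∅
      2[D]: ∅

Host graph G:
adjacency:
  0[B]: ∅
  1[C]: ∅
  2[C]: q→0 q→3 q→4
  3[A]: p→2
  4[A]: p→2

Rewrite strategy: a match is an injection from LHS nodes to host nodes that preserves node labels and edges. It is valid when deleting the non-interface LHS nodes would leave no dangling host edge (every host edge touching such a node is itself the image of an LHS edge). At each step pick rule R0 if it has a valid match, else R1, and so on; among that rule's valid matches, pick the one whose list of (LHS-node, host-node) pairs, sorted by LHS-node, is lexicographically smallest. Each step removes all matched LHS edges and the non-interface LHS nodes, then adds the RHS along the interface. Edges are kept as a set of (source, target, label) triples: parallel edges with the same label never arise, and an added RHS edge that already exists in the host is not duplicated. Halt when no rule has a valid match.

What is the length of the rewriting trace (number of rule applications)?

start.  V:5 E:5  edges: 2-q->0 2-q->3 2-q->4 3-p->2 4-p->2
1. fire R1 via {0↦2, 1↦3}  →  V:4 E:3  edges: 2-q->0 2-q->4 4-p->2
2. fire R1 via {0↦2, 1↦4}  →  V:3 E:1  edges: 2-q->0
final graph: no rule applies after step 2

Answer: 2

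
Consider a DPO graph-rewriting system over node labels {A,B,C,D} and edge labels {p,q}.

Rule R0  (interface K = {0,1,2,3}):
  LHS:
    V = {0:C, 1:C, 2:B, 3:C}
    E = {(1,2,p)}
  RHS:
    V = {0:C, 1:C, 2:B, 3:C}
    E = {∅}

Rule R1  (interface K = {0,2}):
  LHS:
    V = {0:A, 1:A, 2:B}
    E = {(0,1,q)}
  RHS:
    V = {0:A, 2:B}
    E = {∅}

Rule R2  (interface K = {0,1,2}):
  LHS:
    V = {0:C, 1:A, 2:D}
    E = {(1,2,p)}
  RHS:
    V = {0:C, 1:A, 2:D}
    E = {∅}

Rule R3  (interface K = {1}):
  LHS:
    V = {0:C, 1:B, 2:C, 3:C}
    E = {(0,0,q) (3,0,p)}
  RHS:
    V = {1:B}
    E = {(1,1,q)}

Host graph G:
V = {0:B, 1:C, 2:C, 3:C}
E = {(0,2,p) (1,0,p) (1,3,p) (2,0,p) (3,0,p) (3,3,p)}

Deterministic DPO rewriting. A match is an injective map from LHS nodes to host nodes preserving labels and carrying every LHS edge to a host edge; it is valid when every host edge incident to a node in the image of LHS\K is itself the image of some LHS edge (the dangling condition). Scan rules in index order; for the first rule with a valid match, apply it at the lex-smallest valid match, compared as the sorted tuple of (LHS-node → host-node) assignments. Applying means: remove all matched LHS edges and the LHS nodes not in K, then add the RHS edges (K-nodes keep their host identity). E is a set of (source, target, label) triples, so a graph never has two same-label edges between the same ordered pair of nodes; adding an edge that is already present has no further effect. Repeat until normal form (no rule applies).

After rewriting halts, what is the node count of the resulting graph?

[0] host  ⇒  4 nodes, 6 edges  {0-p->2 1-p->0 1-p->3 2-p->0 3-p->0 3-p->3}
[1] R0 @ {0↦1, 1↦2, 2↦0, 3↦3}  ⇒  4 nodes, 5 edges  {0-p->2 1-p->0 1-p->3 3-p->0 3-p->3}
[2] R0 @ {0↦1, 1↦3, 2↦0, 3↦2}  ⇒  4 nodes, 4 edges  {0-p->2 1-p->0 1-p->3 3-p->3}
[3] R0 @ {0↦2, 1↦1, 2↦0, 3↦3}  ⇒  4 nodes, 3 edges  {0-p->2 1-p->3 3-p->3}
normal form: no rule applies after step 3
NF nodes: {0:B, 1:C, 2:C, 3:C}

Answer: 4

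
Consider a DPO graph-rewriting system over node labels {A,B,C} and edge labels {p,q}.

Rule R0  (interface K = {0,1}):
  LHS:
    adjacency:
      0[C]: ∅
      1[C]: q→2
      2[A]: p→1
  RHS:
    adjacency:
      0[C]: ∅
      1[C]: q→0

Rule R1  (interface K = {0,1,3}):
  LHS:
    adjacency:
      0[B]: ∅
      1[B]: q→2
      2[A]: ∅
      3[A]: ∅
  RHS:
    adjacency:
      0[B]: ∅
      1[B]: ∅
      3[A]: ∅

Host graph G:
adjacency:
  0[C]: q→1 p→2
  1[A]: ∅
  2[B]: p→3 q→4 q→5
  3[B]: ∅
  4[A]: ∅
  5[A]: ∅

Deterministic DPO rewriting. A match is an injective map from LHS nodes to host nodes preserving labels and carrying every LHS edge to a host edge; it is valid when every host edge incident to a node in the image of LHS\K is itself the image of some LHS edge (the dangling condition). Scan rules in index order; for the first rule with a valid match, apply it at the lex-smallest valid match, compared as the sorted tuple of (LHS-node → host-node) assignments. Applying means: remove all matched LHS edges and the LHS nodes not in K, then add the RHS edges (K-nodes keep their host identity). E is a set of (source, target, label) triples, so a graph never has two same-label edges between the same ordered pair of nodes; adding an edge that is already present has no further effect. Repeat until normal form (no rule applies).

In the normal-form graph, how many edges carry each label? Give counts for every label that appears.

Answer: p:2 q:1

Derivation:
[0] host  ⇒  6 nodes, 5 edges  {0-q->1 0-p->2 2-p->3 2-q->4 2-q->5}
[1] R1 @ {0↦3, 1↦2, 2↦4, 3↦1}  ⇒  5 nodes, 4 edges  {0-q->1 0-p->2 2-p->3 2-q->5}
[2] R1 @ {0↦3, 1↦2, 2↦5, 3↦1}  ⇒  4 nodes, 3 edges  {0-q->1 0-p->2 2-p->3}
final graph: no rule applies after step 2
NF edges: [(0, 1, 'q'), (0, 2, 'p'), (2, 3, 'p')]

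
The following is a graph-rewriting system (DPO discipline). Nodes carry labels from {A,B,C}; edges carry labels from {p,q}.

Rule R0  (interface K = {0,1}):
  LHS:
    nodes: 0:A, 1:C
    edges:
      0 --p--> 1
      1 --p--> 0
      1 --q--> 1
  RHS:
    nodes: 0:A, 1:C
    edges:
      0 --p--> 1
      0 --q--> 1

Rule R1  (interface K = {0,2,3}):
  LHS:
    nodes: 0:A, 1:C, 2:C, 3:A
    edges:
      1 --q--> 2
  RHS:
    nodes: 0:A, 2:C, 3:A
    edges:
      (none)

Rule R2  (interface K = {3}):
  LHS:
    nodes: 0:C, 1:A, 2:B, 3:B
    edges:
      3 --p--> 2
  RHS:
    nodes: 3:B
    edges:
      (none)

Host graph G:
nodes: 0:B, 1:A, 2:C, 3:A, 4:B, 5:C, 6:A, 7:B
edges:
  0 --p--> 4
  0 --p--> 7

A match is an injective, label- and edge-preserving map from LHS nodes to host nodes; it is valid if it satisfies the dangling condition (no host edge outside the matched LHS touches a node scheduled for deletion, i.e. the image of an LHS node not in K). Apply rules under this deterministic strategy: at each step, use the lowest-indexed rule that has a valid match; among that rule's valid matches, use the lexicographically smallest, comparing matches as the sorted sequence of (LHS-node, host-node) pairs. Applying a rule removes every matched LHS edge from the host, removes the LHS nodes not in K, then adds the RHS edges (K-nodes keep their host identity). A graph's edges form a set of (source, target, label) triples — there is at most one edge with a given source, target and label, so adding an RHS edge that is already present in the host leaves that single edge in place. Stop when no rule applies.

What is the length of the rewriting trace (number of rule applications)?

Answer: 2

Rewrite trace:
initial: |V|=8 |E|=2  E = 0-p->4 0-p->7
step 1: apply R2 at {0↦2, 1↦1, 2↦4, 3↦0}  → |V|=5 |E|=1  E = 0-p->7
step 2: apply R2 at {0↦5, 1↦3, 2↦7, 3↦0}  → |V|=2 |E|=0  E = ∅
halt: no rule applies after step 2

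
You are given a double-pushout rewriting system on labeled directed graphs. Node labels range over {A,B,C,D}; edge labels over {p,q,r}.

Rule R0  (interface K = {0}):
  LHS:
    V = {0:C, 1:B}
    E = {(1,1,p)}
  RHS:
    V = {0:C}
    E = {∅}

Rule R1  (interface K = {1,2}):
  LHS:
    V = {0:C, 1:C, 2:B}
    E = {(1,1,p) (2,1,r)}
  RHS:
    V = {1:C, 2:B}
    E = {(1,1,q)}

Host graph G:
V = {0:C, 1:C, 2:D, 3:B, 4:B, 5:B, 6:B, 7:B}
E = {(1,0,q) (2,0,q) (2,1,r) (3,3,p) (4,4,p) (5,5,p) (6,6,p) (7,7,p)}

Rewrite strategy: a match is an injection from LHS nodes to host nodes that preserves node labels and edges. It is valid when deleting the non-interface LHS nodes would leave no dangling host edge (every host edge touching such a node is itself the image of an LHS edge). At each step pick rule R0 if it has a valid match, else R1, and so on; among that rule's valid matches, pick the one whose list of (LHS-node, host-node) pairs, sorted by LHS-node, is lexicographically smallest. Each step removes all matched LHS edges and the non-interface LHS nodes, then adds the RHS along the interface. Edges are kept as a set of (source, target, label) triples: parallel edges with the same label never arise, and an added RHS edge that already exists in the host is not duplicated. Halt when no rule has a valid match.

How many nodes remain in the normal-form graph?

Answer: 3

Rewrite trace:
start.  V:8 E:8  edges: 1-q->0 2-q->0 2-r->1 3-p->3 4-p->4 5-p->5 6-p->6 7-p->7
1. fire R0 via {0↦0, 1↦3}  →  V:7 E:7  edges: 1-q->0 2-q->0 2-r->1 4-p->4 5-p->5 6-p->6 7-p->7
2. fire R0 via {0↦0, 1↦4}  →  V:6 E:6  edges: 1-q->0 2-q->0 2-r->1 5-p->5 6-p->6 7-p->7
3. fire R0 via {0↦0, 1↦5}  →  V:5 E:5  edges: 1-q->0 2-q->0 2-r->1 6-p->6 7-p->7
4. fire R0 via {0↦0, 1↦6}  →  V:4 E:4  edges: 1-q->0 2-q->0 2-r->1 7-p->7
5. fire R0 via {0↦0, 1↦7}  →  V:3 E:3  edges: 1-q->0 2-q->0 2-r->1
halt: no rule applies after step 5
NF nodes: {0:C, 1:C, 2:D}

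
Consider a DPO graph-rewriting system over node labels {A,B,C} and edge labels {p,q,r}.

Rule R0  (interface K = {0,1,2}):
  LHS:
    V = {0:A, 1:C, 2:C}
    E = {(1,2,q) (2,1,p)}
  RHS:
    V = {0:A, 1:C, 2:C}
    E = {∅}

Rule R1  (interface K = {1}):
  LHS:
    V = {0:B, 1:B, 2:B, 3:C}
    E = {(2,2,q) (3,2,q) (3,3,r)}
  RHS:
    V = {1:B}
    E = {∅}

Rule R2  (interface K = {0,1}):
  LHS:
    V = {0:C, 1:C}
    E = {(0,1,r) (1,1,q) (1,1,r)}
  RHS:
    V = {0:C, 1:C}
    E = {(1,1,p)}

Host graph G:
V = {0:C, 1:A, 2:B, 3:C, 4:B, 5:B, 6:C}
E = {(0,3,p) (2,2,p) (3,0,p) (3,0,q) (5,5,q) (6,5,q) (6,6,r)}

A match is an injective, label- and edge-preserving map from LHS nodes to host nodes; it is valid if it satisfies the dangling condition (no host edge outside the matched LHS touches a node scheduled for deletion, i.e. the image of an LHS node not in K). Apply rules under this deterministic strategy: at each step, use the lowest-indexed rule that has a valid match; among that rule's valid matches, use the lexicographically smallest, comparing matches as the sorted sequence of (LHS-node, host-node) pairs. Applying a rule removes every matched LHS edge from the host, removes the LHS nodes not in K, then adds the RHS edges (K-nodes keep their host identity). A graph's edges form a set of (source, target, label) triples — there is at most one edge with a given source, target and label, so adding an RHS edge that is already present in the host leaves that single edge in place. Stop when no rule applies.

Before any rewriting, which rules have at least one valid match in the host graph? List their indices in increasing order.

R0: 1 valid match — {0↦1, 1↦3, 2↦0}
R1: 1 valid match — {0↦4, 1↦2, 2↦5, 3↦6}
R2: no valid match — LHS pattern not found

Answer: [R0,R1]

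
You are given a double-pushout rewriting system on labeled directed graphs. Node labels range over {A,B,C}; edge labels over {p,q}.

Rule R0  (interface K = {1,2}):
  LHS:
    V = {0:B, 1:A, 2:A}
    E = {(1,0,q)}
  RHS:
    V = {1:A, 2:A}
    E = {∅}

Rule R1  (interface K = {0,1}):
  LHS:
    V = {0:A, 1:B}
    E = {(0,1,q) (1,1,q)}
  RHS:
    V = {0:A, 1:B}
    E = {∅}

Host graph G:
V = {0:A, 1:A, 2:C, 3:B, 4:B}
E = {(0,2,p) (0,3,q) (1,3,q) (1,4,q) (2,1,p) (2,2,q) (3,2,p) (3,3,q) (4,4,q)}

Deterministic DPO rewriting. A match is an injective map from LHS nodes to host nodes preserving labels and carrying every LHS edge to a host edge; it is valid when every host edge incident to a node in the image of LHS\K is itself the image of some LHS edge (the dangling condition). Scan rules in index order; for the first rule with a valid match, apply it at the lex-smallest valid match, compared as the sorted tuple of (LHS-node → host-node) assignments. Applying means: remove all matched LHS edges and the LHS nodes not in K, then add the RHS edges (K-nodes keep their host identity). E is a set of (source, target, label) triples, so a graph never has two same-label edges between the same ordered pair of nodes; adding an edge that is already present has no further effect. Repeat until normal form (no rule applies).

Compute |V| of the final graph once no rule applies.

Answer: 5

Derivation:
initial: |V|=5 |E|=9  E = 0-p->2 0-q->3 1-q->3 1-q->4 2-p->1 2-q->2 3-p->2 3-q->3 4-q->4
step 1: apply R1 at {0↦0, 1↦3}  → |V|=5 |E|=7  E = 0-p->2 1-q->3 1-q->4 2-p->1 2-q->2 3-p->2 4-q->4
step 2: apply R1 at {0↦1, 1↦4}  → |V|=5 |E|=5  E = 0-p->2 1-q->3 2-p->1 2-q->2 3-p->2
normal form: no rule applies after step 2
NF nodes: {0:A, 1:A, 2:C, 3:B, 4:B}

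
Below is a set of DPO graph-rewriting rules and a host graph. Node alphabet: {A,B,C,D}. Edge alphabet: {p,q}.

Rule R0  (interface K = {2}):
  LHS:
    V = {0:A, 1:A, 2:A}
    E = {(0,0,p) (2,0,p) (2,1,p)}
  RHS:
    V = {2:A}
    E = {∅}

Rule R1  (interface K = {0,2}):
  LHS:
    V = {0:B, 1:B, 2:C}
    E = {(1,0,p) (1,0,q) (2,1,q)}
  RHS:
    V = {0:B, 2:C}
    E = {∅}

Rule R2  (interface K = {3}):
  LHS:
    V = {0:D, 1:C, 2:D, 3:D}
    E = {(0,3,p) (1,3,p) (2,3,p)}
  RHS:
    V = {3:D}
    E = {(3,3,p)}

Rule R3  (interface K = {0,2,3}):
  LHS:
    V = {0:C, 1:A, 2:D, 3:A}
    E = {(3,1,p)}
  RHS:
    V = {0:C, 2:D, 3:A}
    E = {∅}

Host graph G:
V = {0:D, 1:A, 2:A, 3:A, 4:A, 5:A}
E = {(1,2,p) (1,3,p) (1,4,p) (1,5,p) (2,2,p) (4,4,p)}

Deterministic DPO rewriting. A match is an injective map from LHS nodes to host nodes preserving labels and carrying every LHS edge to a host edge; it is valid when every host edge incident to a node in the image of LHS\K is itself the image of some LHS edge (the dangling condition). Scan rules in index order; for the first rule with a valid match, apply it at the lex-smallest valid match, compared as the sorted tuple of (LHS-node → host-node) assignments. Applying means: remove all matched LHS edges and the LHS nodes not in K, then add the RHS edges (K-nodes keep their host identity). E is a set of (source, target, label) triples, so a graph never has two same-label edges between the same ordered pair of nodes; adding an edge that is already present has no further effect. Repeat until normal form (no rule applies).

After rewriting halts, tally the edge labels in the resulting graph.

start.  V:6 E:6  edges: 1-p->2 1-p->3 1-p->4 1-p->5 2-p->2 4-p->4
1. fire R0 via {0↦2, 1↦3, 2↦1}  →  V:4 E:3  edges: 1-p->4 1-p->5 4-p->4
2. fire R0 via {0↦4, 1↦5, 2↦1}  →  V:2 E:0  edges: ∅
final graph: no rule applies after step 2
NF edges: []

Answer: (no edges)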